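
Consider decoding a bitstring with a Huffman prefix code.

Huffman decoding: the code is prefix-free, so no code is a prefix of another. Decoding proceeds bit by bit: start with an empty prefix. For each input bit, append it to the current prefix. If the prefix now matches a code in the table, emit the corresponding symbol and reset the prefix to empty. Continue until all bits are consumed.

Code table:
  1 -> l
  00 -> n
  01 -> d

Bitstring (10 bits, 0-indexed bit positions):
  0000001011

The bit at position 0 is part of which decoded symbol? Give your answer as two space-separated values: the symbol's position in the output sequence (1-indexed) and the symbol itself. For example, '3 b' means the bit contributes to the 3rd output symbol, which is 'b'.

Bit 0: prefix='0' (no match yet)
Bit 1: prefix='00' -> emit 'n', reset
Bit 2: prefix='0' (no match yet)
Bit 3: prefix='00' -> emit 'n', reset
Bit 4: prefix='0' (no match yet)

Answer: 1 n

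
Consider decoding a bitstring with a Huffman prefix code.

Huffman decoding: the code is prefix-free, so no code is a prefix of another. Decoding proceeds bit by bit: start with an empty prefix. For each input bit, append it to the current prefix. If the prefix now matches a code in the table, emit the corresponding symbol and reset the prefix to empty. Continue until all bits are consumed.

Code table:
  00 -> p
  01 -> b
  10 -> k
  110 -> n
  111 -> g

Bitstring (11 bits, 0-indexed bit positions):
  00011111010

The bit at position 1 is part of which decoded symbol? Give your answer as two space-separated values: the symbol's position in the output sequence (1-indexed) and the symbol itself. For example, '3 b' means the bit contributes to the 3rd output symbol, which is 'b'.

Answer: 1 p

Derivation:
Bit 0: prefix='0' (no match yet)
Bit 1: prefix='00' -> emit 'p', reset
Bit 2: prefix='0' (no match yet)
Bit 3: prefix='01' -> emit 'b', reset
Bit 4: prefix='1' (no match yet)
Bit 5: prefix='11' (no match yet)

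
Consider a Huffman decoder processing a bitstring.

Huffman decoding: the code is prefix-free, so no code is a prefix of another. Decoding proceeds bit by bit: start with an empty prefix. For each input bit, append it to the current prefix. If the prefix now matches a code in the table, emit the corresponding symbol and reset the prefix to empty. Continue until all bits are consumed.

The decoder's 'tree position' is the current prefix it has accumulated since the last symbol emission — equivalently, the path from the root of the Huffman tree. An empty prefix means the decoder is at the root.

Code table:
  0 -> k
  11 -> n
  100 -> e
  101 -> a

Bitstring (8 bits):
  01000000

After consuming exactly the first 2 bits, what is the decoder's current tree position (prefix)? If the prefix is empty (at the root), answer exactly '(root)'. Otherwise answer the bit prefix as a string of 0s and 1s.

Bit 0: prefix='0' -> emit 'k', reset
Bit 1: prefix='1' (no match yet)

Answer: 1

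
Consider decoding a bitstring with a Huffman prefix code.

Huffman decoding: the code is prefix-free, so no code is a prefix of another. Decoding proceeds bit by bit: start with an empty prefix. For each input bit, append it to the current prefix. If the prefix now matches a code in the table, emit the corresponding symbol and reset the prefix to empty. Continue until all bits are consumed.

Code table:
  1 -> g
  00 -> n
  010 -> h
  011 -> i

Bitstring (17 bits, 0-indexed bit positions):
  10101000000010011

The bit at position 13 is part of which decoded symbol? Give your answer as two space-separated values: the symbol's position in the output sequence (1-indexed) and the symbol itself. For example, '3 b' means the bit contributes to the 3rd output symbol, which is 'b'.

Bit 0: prefix='1' -> emit 'g', reset
Bit 1: prefix='0' (no match yet)
Bit 2: prefix='01' (no match yet)
Bit 3: prefix='010' -> emit 'h', reset
Bit 4: prefix='1' -> emit 'g', reset
Bit 5: prefix='0' (no match yet)
Bit 6: prefix='00' -> emit 'n', reset
Bit 7: prefix='0' (no match yet)
Bit 8: prefix='00' -> emit 'n', reset
Bit 9: prefix='0' (no match yet)
Bit 10: prefix='00' -> emit 'n', reset
Bit 11: prefix='0' (no match yet)
Bit 12: prefix='01' (no match yet)
Bit 13: prefix='010' -> emit 'h', reset
Bit 14: prefix='0' (no match yet)
Bit 15: prefix='01' (no match yet)
Bit 16: prefix='011' -> emit 'i', reset

Answer: 7 h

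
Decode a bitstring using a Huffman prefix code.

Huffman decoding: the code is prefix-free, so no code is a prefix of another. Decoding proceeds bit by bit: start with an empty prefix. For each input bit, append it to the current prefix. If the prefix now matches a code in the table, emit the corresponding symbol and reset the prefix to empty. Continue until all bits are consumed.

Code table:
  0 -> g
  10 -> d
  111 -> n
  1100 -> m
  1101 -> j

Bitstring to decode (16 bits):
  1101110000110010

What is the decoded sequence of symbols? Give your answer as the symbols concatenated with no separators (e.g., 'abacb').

Answer: jmggmd

Derivation:
Bit 0: prefix='1' (no match yet)
Bit 1: prefix='11' (no match yet)
Bit 2: prefix='110' (no match yet)
Bit 3: prefix='1101' -> emit 'j', reset
Bit 4: prefix='1' (no match yet)
Bit 5: prefix='11' (no match yet)
Bit 6: prefix='110' (no match yet)
Bit 7: prefix='1100' -> emit 'm', reset
Bit 8: prefix='0' -> emit 'g', reset
Bit 9: prefix='0' -> emit 'g', reset
Bit 10: prefix='1' (no match yet)
Bit 11: prefix='11' (no match yet)
Bit 12: prefix='110' (no match yet)
Bit 13: prefix='1100' -> emit 'm', reset
Bit 14: prefix='1' (no match yet)
Bit 15: prefix='10' -> emit 'd', reset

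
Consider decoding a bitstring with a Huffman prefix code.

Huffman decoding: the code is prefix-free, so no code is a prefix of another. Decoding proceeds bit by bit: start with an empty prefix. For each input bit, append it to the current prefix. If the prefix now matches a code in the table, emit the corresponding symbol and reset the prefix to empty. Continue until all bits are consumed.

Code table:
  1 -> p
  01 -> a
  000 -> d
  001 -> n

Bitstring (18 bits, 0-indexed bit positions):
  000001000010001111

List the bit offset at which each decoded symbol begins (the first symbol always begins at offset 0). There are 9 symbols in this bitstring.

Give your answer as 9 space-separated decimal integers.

Bit 0: prefix='0' (no match yet)
Bit 1: prefix='00' (no match yet)
Bit 2: prefix='000' -> emit 'd', reset
Bit 3: prefix='0' (no match yet)
Bit 4: prefix='00' (no match yet)
Bit 5: prefix='001' -> emit 'n', reset
Bit 6: prefix='0' (no match yet)
Bit 7: prefix='00' (no match yet)
Bit 8: prefix='000' -> emit 'd', reset
Bit 9: prefix='0' (no match yet)
Bit 10: prefix='01' -> emit 'a', reset
Bit 11: prefix='0' (no match yet)
Bit 12: prefix='00' (no match yet)
Bit 13: prefix='000' -> emit 'd', reset
Bit 14: prefix='1' -> emit 'p', reset
Bit 15: prefix='1' -> emit 'p', reset
Bit 16: prefix='1' -> emit 'p', reset
Bit 17: prefix='1' -> emit 'p', reset

Answer: 0 3 6 9 11 14 15 16 17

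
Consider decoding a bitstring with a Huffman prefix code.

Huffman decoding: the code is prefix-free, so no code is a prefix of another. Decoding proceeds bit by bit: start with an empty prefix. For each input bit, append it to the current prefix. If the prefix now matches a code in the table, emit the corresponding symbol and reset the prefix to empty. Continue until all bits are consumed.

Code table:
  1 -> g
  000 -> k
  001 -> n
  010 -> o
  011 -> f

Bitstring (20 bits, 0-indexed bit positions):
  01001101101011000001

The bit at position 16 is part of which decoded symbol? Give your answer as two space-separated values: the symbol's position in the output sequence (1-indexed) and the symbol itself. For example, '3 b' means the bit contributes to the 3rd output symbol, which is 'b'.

Bit 0: prefix='0' (no match yet)
Bit 1: prefix='01' (no match yet)
Bit 2: prefix='010' -> emit 'o', reset
Bit 3: prefix='0' (no match yet)
Bit 4: prefix='01' (no match yet)
Bit 5: prefix='011' -> emit 'f', reset
Bit 6: prefix='0' (no match yet)
Bit 7: prefix='01' (no match yet)
Bit 8: prefix='011' -> emit 'f', reset
Bit 9: prefix='0' (no match yet)
Bit 10: prefix='01' (no match yet)
Bit 11: prefix='010' -> emit 'o', reset
Bit 12: prefix='1' -> emit 'g', reset
Bit 13: prefix='1' -> emit 'g', reset
Bit 14: prefix='0' (no match yet)
Bit 15: prefix='00' (no match yet)
Bit 16: prefix='000' -> emit 'k', reset
Bit 17: prefix='0' (no match yet)
Bit 18: prefix='00' (no match yet)
Bit 19: prefix='001' -> emit 'n', reset

Answer: 7 k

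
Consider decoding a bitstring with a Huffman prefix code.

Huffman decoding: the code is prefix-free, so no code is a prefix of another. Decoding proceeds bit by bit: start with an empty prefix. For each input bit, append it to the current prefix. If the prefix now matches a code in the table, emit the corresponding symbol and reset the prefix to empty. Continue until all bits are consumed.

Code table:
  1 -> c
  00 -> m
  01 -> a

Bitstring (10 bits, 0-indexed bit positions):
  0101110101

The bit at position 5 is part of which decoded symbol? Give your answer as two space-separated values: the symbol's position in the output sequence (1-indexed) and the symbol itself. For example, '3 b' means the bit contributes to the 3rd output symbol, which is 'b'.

Answer: 4 c

Derivation:
Bit 0: prefix='0' (no match yet)
Bit 1: prefix='01' -> emit 'a', reset
Bit 2: prefix='0' (no match yet)
Bit 3: prefix='01' -> emit 'a', reset
Bit 4: prefix='1' -> emit 'c', reset
Bit 5: prefix='1' -> emit 'c', reset
Bit 6: prefix='0' (no match yet)
Bit 7: prefix='01' -> emit 'a', reset
Bit 8: prefix='0' (no match yet)
Bit 9: prefix='01' -> emit 'a', reset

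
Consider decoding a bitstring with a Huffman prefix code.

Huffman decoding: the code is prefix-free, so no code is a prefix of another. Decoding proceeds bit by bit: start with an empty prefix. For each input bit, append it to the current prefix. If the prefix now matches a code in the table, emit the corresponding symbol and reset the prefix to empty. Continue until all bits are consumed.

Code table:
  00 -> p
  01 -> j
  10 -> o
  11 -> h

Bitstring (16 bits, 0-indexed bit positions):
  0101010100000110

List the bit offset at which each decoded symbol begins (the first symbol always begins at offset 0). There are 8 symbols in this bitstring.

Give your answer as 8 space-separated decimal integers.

Answer: 0 2 4 6 8 10 12 14

Derivation:
Bit 0: prefix='0' (no match yet)
Bit 1: prefix='01' -> emit 'j', reset
Bit 2: prefix='0' (no match yet)
Bit 3: prefix='01' -> emit 'j', reset
Bit 4: prefix='0' (no match yet)
Bit 5: prefix='01' -> emit 'j', reset
Bit 6: prefix='0' (no match yet)
Bit 7: prefix='01' -> emit 'j', reset
Bit 8: prefix='0' (no match yet)
Bit 9: prefix='00' -> emit 'p', reset
Bit 10: prefix='0' (no match yet)
Bit 11: prefix='00' -> emit 'p', reset
Bit 12: prefix='0' (no match yet)
Bit 13: prefix='01' -> emit 'j', reset
Bit 14: prefix='1' (no match yet)
Bit 15: prefix='10' -> emit 'o', reset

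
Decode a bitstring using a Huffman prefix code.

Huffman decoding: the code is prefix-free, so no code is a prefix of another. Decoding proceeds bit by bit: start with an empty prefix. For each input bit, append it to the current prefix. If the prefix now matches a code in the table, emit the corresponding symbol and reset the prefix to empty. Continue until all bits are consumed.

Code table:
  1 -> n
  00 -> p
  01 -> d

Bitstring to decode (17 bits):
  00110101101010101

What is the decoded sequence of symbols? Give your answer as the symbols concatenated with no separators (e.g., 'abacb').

Answer: pnnddndddd

Derivation:
Bit 0: prefix='0' (no match yet)
Bit 1: prefix='00' -> emit 'p', reset
Bit 2: prefix='1' -> emit 'n', reset
Bit 3: prefix='1' -> emit 'n', reset
Bit 4: prefix='0' (no match yet)
Bit 5: prefix='01' -> emit 'd', reset
Bit 6: prefix='0' (no match yet)
Bit 7: prefix='01' -> emit 'd', reset
Bit 8: prefix='1' -> emit 'n', reset
Bit 9: prefix='0' (no match yet)
Bit 10: prefix='01' -> emit 'd', reset
Bit 11: prefix='0' (no match yet)
Bit 12: prefix='01' -> emit 'd', reset
Bit 13: prefix='0' (no match yet)
Bit 14: prefix='01' -> emit 'd', reset
Bit 15: prefix='0' (no match yet)
Bit 16: prefix='01' -> emit 'd', reset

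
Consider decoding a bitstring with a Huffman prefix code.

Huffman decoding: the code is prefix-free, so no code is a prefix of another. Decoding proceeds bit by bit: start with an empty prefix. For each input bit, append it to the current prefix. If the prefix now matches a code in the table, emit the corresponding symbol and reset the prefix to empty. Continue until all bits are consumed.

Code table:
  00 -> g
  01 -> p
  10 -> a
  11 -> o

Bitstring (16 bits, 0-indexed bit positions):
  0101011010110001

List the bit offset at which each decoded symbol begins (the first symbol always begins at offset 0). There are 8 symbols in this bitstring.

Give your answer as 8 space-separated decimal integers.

Bit 0: prefix='0' (no match yet)
Bit 1: prefix='01' -> emit 'p', reset
Bit 2: prefix='0' (no match yet)
Bit 3: prefix='01' -> emit 'p', reset
Bit 4: prefix='0' (no match yet)
Bit 5: prefix='01' -> emit 'p', reset
Bit 6: prefix='1' (no match yet)
Bit 7: prefix='10' -> emit 'a', reset
Bit 8: prefix='1' (no match yet)
Bit 9: prefix='10' -> emit 'a', reset
Bit 10: prefix='1' (no match yet)
Bit 11: prefix='11' -> emit 'o', reset
Bit 12: prefix='0' (no match yet)
Bit 13: prefix='00' -> emit 'g', reset
Bit 14: prefix='0' (no match yet)
Bit 15: prefix='01' -> emit 'p', reset

Answer: 0 2 4 6 8 10 12 14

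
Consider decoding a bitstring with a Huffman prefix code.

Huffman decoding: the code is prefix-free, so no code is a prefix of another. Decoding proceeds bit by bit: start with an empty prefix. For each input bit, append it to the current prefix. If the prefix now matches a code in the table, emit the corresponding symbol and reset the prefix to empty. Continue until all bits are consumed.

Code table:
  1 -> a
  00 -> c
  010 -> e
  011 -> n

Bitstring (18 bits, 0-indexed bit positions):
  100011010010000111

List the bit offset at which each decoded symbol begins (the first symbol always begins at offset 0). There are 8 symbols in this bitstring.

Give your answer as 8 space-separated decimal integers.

Bit 0: prefix='1' -> emit 'a', reset
Bit 1: prefix='0' (no match yet)
Bit 2: prefix='00' -> emit 'c', reset
Bit 3: prefix='0' (no match yet)
Bit 4: prefix='01' (no match yet)
Bit 5: prefix='011' -> emit 'n', reset
Bit 6: prefix='0' (no match yet)
Bit 7: prefix='01' (no match yet)
Bit 8: prefix='010' -> emit 'e', reset
Bit 9: prefix='0' (no match yet)
Bit 10: prefix='01' (no match yet)
Bit 11: prefix='010' -> emit 'e', reset
Bit 12: prefix='0' (no match yet)
Bit 13: prefix='00' -> emit 'c', reset
Bit 14: prefix='0' (no match yet)
Bit 15: prefix='01' (no match yet)
Bit 16: prefix='011' -> emit 'n', reset
Bit 17: prefix='1' -> emit 'a', reset

Answer: 0 1 3 6 9 12 14 17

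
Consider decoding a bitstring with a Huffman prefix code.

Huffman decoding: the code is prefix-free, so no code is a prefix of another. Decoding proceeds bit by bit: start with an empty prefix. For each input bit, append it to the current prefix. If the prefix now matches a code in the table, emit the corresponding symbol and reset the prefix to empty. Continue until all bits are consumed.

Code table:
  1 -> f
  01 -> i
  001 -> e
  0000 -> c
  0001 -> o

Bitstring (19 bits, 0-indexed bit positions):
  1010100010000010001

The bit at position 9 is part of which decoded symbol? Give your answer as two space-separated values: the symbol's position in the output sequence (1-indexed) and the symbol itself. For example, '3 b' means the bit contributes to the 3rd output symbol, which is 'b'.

Bit 0: prefix='1' -> emit 'f', reset
Bit 1: prefix='0' (no match yet)
Bit 2: prefix='01' -> emit 'i', reset
Bit 3: prefix='0' (no match yet)
Bit 4: prefix='01' -> emit 'i', reset
Bit 5: prefix='0' (no match yet)
Bit 6: prefix='00' (no match yet)
Bit 7: prefix='000' (no match yet)
Bit 8: prefix='0001' -> emit 'o', reset
Bit 9: prefix='0' (no match yet)
Bit 10: prefix='00' (no match yet)
Bit 11: prefix='000' (no match yet)
Bit 12: prefix='0000' -> emit 'c', reset
Bit 13: prefix='0' (no match yet)

Answer: 5 c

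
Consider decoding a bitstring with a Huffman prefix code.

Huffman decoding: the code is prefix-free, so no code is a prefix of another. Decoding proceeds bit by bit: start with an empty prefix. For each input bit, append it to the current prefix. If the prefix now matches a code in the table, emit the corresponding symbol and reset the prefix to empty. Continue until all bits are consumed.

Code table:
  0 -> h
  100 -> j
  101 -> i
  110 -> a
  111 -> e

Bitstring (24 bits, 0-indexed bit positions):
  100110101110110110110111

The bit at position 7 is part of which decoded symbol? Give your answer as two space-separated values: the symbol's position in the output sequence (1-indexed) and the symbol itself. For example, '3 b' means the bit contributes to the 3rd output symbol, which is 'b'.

Answer: 3 i

Derivation:
Bit 0: prefix='1' (no match yet)
Bit 1: prefix='10' (no match yet)
Bit 2: prefix='100' -> emit 'j', reset
Bit 3: prefix='1' (no match yet)
Bit 4: prefix='11' (no match yet)
Bit 5: prefix='110' -> emit 'a', reset
Bit 6: prefix='1' (no match yet)
Bit 7: prefix='10' (no match yet)
Bit 8: prefix='101' -> emit 'i', reset
Bit 9: prefix='1' (no match yet)
Bit 10: prefix='11' (no match yet)
Bit 11: prefix='110' -> emit 'a', reset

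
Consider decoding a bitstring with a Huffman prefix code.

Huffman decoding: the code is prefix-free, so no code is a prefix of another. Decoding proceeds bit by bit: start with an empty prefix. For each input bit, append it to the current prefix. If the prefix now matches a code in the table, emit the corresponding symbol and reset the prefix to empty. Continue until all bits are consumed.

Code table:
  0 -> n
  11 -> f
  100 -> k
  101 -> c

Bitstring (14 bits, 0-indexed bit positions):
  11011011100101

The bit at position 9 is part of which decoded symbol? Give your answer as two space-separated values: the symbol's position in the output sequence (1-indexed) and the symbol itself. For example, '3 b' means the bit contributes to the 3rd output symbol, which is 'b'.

Answer: 6 k

Derivation:
Bit 0: prefix='1' (no match yet)
Bit 1: prefix='11' -> emit 'f', reset
Bit 2: prefix='0' -> emit 'n', reset
Bit 3: prefix='1' (no match yet)
Bit 4: prefix='11' -> emit 'f', reset
Bit 5: prefix='0' -> emit 'n', reset
Bit 6: prefix='1' (no match yet)
Bit 7: prefix='11' -> emit 'f', reset
Bit 8: prefix='1' (no match yet)
Bit 9: prefix='10' (no match yet)
Bit 10: prefix='100' -> emit 'k', reset
Bit 11: prefix='1' (no match yet)
Bit 12: prefix='10' (no match yet)
Bit 13: prefix='101' -> emit 'c', reset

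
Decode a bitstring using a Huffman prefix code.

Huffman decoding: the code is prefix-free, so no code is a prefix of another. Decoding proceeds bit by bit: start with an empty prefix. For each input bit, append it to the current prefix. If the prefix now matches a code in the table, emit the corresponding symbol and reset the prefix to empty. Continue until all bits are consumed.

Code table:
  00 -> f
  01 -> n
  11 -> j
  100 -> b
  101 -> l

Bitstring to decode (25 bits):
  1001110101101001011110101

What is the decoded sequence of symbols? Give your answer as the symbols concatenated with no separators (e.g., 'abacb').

Answer: bjlnlfljln

Derivation:
Bit 0: prefix='1' (no match yet)
Bit 1: prefix='10' (no match yet)
Bit 2: prefix='100' -> emit 'b', reset
Bit 3: prefix='1' (no match yet)
Bit 4: prefix='11' -> emit 'j', reset
Bit 5: prefix='1' (no match yet)
Bit 6: prefix='10' (no match yet)
Bit 7: prefix='101' -> emit 'l', reset
Bit 8: prefix='0' (no match yet)
Bit 9: prefix='01' -> emit 'n', reset
Bit 10: prefix='1' (no match yet)
Bit 11: prefix='10' (no match yet)
Bit 12: prefix='101' -> emit 'l', reset
Bit 13: prefix='0' (no match yet)
Bit 14: prefix='00' -> emit 'f', reset
Bit 15: prefix='1' (no match yet)
Bit 16: prefix='10' (no match yet)
Bit 17: prefix='101' -> emit 'l', reset
Bit 18: prefix='1' (no match yet)
Bit 19: prefix='11' -> emit 'j', reset
Bit 20: prefix='1' (no match yet)
Bit 21: prefix='10' (no match yet)
Bit 22: prefix='101' -> emit 'l', reset
Bit 23: prefix='0' (no match yet)
Bit 24: prefix='01' -> emit 'n', reset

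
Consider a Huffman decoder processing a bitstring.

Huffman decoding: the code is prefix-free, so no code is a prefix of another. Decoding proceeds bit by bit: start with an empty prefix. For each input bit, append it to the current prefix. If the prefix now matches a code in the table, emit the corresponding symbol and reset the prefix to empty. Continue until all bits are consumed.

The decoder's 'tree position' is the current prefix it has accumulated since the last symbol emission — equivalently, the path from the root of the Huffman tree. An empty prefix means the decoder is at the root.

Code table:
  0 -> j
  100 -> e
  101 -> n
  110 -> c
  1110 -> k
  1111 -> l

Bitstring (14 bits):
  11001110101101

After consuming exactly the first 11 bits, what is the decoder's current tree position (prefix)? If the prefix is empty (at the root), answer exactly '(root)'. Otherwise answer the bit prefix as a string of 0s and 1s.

Answer: (root)

Derivation:
Bit 0: prefix='1' (no match yet)
Bit 1: prefix='11' (no match yet)
Bit 2: prefix='110' -> emit 'c', reset
Bit 3: prefix='0' -> emit 'j', reset
Bit 4: prefix='1' (no match yet)
Bit 5: prefix='11' (no match yet)
Bit 6: prefix='111' (no match yet)
Bit 7: prefix='1110' -> emit 'k', reset
Bit 8: prefix='1' (no match yet)
Bit 9: prefix='10' (no match yet)
Bit 10: prefix='101' -> emit 'n', reset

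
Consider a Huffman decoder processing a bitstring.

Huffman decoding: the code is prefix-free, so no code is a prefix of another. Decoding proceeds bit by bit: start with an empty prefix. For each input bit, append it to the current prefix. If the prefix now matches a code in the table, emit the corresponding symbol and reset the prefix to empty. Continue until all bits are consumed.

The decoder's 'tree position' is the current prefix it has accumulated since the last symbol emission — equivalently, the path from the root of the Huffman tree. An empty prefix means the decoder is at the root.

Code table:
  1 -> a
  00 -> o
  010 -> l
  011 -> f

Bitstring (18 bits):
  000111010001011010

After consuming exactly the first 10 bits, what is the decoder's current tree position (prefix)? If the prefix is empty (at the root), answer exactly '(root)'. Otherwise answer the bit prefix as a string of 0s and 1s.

Bit 0: prefix='0' (no match yet)
Bit 1: prefix='00' -> emit 'o', reset
Bit 2: prefix='0' (no match yet)
Bit 3: prefix='01' (no match yet)
Bit 4: prefix='011' -> emit 'f', reset
Bit 5: prefix='1' -> emit 'a', reset
Bit 6: prefix='0' (no match yet)
Bit 7: prefix='01' (no match yet)
Bit 8: prefix='010' -> emit 'l', reset
Bit 9: prefix='0' (no match yet)

Answer: 0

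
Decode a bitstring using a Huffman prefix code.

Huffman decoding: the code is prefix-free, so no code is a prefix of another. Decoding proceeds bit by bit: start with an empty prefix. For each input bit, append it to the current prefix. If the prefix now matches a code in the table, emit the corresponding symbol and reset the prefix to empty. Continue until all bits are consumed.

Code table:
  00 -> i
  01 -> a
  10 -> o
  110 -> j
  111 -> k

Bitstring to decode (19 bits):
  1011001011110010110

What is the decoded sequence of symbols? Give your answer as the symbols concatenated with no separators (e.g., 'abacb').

Bit 0: prefix='1' (no match yet)
Bit 1: prefix='10' -> emit 'o', reset
Bit 2: prefix='1' (no match yet)
Bit 3: prefix='11' (no match yet)
Bit 4: prefix='110' -> emit 'j', reset
Bit 5: prefix='0' (no match yet)
Bit 6: prefix='01' -> emit 'a', reset
Bit 7: prefix='0' (no match yet)
Bit 8: prefix='01' -> emit 'a', reset
Bit 9: prefix='1' (no match yet)
Bit 10: prefix='11' (no match yet)
Bit 11: prefix='111' -> emit 'k', reset
Bit 12: prefix='0' (no match yet)
Bit 13: prefix='00' -> emit 'i', reset
Bit 14: prefix='1' (no match yet)
Bit 15: prefix='10' -> emit 'o', reset
Bit 16: prefix='1' (no match yet)
Bit 17: prefix='11' (no match yet)
Bit 18: prefix='110' -> emit 'j', reset

Answer: ojaakioj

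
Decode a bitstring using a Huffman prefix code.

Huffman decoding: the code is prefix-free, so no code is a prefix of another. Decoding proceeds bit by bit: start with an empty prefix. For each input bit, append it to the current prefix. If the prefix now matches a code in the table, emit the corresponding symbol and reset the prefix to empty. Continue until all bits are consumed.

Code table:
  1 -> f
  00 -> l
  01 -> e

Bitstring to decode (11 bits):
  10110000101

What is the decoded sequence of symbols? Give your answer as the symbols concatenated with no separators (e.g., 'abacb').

Answer: fefllfe

Derivation:
Bit 0: prefix='1' -> emit 'f', reset
Bit 1: prefix='0' (no match yet)
Bit 2: prefix='01' -> emit 'e', reset
Bit 3: prefix='1' -> emit 'f', reset
Bit 4: prefix='0' (no match yet)
Bit 5: prefix='00' -> emit 'l', reset
Bit 6: prefix='0' (no match yet)
Bit 7: prefix='00' -> emit 'l', reset
Bit 8: prefix='1' -> emit 'f', reset
Bit 9: prefix='0' (no match yet)
Bit 10: prefix='01' -> emit 'e', reset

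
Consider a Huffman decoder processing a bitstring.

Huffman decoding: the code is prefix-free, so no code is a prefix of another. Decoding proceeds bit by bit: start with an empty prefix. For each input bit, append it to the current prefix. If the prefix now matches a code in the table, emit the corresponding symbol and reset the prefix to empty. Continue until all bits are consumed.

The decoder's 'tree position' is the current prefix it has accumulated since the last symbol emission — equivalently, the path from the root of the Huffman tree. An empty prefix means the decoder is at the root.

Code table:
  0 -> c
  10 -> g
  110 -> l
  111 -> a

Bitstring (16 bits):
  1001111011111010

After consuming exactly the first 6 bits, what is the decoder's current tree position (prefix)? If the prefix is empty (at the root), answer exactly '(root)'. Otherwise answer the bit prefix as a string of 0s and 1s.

Answer: (root)

Derivation:
Bit 0: prefix='1' (no match yet)
Bit 1: prefix='10' -> emit 'g', reset
Bit 2: prefix='0' -> emit 'c', reset
Bit 3: prefix='1' (no match yet)
Bit 4: prefix='11' (no match yet)
Bit 5: prefix='111' -> emit 'a', reset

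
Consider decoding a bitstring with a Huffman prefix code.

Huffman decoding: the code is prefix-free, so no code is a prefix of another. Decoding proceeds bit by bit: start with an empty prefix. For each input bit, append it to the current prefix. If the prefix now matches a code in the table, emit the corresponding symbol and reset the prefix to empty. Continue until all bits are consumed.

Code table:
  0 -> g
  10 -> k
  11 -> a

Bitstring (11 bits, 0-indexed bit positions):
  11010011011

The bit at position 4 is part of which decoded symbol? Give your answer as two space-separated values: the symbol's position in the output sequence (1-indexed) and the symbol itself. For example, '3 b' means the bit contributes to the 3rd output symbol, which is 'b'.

Bit 0: prefix='1' (no match yet)
Bit 1: prefix='11' -> emit 'a', reset
Bit 2: prefix='0' -> emit 'g', reset
Bit 3: prefix='1' (no match yet)
Bit 4: prefix='10' -> emit 'k', reset
Bit 5: prefix='0' -> emit 'g', reset
Bit 6: prefix='1' (no match yet)
Bit 7: prefix='11' -> emit 'a', reset
Bit 8: prefix='0' -> emit 'g', reset

Answer: 3 k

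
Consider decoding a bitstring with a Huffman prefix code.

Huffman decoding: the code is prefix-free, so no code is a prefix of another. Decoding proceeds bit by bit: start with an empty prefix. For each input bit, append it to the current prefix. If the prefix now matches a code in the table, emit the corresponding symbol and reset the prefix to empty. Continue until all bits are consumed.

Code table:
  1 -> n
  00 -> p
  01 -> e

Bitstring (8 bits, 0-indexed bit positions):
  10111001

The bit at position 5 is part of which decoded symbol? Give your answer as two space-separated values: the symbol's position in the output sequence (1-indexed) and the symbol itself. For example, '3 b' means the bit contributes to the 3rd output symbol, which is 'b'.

Answer: 5 p

Derivation:
Bit 0: prefix='1' -> emit 'n', reset
Bit 1: prefix='0' (no match yet)
Bit 2: prefix='01' -> emit 'e', reset
Bit 3: prefix='1' -> emit 'n', reset
Bit 4: prefix='1' -> emit 'n', reset
Bit 5: prefix='0' (no match yet)
Bit 6: prefix='00' -> emit 'p', reset
Bit 7: prefix='1' -> emit 'n', reset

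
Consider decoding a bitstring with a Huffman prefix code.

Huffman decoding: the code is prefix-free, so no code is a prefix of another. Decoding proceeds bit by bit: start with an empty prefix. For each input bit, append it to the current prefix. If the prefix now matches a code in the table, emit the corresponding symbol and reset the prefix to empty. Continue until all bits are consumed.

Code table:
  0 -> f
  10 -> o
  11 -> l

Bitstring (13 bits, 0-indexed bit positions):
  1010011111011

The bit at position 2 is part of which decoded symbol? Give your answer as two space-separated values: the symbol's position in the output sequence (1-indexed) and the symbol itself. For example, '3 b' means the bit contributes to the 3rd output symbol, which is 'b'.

Bit 0: prefix='1' (no match yet)
Bit 1: prefix='10' -> emit 'o', reset
Bit 2: prefix='1' (no match yet)
Bit 3: prefix='10' -> emit 'o', reset
Bit 4: prefix='0' -> emit 'f', reset
Bit 5: prefix='1' (no match yet)
Bit 6: prefix='11' -> emit 'l', reset

Answer: 2 o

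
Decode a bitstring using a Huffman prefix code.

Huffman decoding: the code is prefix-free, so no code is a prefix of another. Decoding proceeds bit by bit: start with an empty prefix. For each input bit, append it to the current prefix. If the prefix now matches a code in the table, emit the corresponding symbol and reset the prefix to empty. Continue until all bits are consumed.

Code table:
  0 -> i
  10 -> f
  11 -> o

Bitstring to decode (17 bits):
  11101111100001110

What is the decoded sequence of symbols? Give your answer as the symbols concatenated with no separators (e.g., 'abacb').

Bit 0: prefix='1' (no match yet)
Bit 1: prefix='11' -> emit 'o', reset
Bit 2: prefix='1' (no match yet)
Bit 3: prefix='10' -> emit 'f', reset
Bit 4: prefix='1' (no match yet)
Bit 5: prefix='11' -> emit 'o', reset
Bit 6: prefix='1' (no match yet)
Bit 7: prefix='11' -> emit 'o', reset
Bit 8: prefix='1' (no match yet)
Bit 9: prefix='10' -> emit 'f', reset
Bit 10: prefix='0' -> emit 'i', reset
Bit 11: prefix='0' -> emit 'i', reset
Bit 12: prefix='0' -> emit 'i', reset
Bit 13: prefix='1' (no match yet)
Bit 14: prefix='11' -> emit 'o', reset
Bit 15: prefix='1' (no match yet)
Bit 16: prefix='10' -> emit 'f', reset

Answer: ofoofiiiof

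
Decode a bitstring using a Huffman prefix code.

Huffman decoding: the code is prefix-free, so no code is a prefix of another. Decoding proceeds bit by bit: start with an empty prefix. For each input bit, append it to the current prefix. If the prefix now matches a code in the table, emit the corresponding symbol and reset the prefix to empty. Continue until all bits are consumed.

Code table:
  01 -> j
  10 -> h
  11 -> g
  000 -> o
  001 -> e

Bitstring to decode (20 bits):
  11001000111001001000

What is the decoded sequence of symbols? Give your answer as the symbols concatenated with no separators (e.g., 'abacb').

Bit 0: prefix='1' (no match yet)
Bit 1: prefix='11' -> emit 'g', reset
Bit 2: prefix='0' (no match yet)
Bit 3: prefix='00' (no match yet)
Bit 4: prefix='001' -> emit 'e', reset
Bit 5: prefix='0' (no match yet)
Bit 6: prefix='00' (no match yet)
Bit 7: prefix='000' -> emit 'o', reset
Bit 8: prefix='1' (no match yet)
Bit 9: prefix='11' -> emit 'g', reset
Bit 10: prefix='1' (no match yet)
Bit 11: prefix='10' -> emit 'h', reset
Bit 12: prefix='0' (no match yet)
Bit 13: prefix='01' -> emit 'j', reset
Bit 14: prefix='0' (no match yet)
Bit 15: prefix='00' (no match yet)
Bit 16: prefix='001' -> emit 'e', reset
Bit 17: prefix='0' (no match yet)
Bit 18: prefix='00' (no match yet)
Bit 19: prefix='000' -> emit 'o', reset

Answer: geoghjeo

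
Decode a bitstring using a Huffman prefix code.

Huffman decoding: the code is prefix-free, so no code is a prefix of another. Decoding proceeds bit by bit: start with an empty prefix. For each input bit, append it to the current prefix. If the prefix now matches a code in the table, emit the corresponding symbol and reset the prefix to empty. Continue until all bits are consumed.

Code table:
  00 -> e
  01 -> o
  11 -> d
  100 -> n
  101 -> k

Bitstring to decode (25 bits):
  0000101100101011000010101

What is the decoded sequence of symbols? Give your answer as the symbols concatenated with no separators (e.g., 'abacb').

Answer: eeknkoneko

Derivation:
Bit 0: prefix='0' (no match yet)
Bit 1: prefix='00' -> emit 'e', reset
Bit 2: prefix='0' (no match yet)
Bit 3: prefix='00' -> emit 'e', reset
Bit 4: prefix='1' (no match yet)
Bit 5: prefix='10' (no match yet)
Bit 6: prefix='101' -> emit 'k', reset
Bit 7: prefix='1' (no match yet)
Bit 8: prefix='10' (no match yet)
Bit 9: prefix='100' -> emit 'n', reset
Bit 10: prefix='1' (no match yet)
Bit 11: prefix='10' (no match yet)
Bit 12: prefix='101' -> emit 'k', reset
Bit 13: prefix='0' (no match yet)
Bit 14: prefix='01' -> emit 'o', reset
Bit 15: prefix='1' (no match yet)
Bit 16: prefix='10' (no match yet)
Bit 17: prefix='100' -> emit 'n', reset
Bit 18: prefix='0' (no match yet)
Bit 19: prefix='00' -> emit 'e', reset
Bit 20: prefix='1' (no match yet)
Bit 21: prefix='10' (no match yet)
Bit 22: prefix='101' -> emit 'k', reset
Bit 23: prefix='0' (no match yet)
Bit 24: prefix='01' -> emit 'o', reset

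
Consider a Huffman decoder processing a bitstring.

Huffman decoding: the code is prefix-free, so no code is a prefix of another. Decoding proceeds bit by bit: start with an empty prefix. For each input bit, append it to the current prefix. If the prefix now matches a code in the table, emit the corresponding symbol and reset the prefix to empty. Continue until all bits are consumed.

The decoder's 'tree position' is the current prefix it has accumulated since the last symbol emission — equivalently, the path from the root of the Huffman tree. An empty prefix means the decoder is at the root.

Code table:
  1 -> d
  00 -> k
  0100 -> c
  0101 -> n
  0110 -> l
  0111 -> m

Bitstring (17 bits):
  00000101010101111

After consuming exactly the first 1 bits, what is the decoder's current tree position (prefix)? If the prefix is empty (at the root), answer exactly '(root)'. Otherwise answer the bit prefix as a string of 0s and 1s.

Bit 0: prefix='0' (no match yet)

Answer: 0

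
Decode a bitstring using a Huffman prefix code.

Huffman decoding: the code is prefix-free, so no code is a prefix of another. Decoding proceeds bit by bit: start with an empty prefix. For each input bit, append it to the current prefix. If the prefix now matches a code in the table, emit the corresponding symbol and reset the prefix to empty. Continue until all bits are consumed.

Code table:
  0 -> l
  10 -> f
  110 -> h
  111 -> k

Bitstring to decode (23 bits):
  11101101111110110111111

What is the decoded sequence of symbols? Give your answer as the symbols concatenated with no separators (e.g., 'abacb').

Bit 0: prefix='1' (no match yet)
Bit 1: prefix='11' (no match yet)
Bit 2: prefix='111' -> emit 'k', reset
Bit 3: prefix='0' -> emit 'l', reset
Bit 4: prefix='1' (no match yet)
Bit 5: prefix='11' (no match yet)
Bit 6: prefix='110' -> emit 'h', reset
Bit 7: prefix='1' (no match yet)
Bit 8: prefix='11' (no match yet)
Bit 9: prefix='111' -> emit 'k', reset
Bit 10: prefix='1' (no match yet)
Bit 11: prefix='11' (no match yet)
Bit 12: prefix='111' -> emit 'k', reset
Bit 13: prefix='0' -> emit 'l', reset
Bit 14: prefix='1' (no match yet)
Bit 15: prefix='11' (no match yet)
Bit 16: prefix='110' -> emit 'h', reset
Bit 17: prefix='1' (no match yet)
Bit 18: prefix='11' (no match yet)
Bit 19: prefix='111' -> emit 'k', reset
Bit 20: prefix='1' (no match yet)
Bit 21: prefix='11' (no match yet)
Bit 22: prefix='111' -> emit 'k', reset

Answer: klhkklhkk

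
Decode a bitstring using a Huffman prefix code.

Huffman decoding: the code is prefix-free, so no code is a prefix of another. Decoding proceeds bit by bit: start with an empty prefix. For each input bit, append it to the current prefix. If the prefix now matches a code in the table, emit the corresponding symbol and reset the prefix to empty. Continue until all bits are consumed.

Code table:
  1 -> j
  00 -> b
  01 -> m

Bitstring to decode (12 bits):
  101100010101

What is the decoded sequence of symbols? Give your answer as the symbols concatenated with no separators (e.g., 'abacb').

Answer: jmjbmmm

Derivation:
Bit 0: prefix='1' -> emit 'j', reset
Bit 1: prefix='0' (no match yet)
Bit 2: prefix='01' -> emit 'm', reset
Bit 3: prefix='1' -> emit 'j', reset
Bit 4: prefix='0' (no match yet)
Bit 5: prefix='00' -> emit 'b', reset
Bit 6: prefix='0' (no match yet)
Bit 7: prefix='01' -> emit 'm', reset
Bit 8: prefix='0' (no match yet)
Bit 9: prefix='01' -> emit 'm', reset
Bit 10: prefix='0' (no match yet)
Bit 11: prefix='01' -> emit 'm', reset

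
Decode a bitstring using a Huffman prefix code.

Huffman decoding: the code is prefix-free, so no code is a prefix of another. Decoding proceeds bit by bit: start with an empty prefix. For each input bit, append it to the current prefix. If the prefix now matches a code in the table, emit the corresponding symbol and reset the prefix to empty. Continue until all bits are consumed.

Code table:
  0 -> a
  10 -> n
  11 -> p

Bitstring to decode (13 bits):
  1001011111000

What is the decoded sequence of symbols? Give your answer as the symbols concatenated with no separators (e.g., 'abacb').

Answer: nanppnaa

Derivation:
Bit 0: prefix='1' (no match yet)
Bit 1: prefix='10' -> emit 'n', reset
Bit 2: prefix='0' -> emit 'a', reset
Bit 3: prefix='1' (no match yet)
Bit 4: prefix='10' -> emit 'n', reset
Bit 5: prefix='1' (no match yet)
Bit 6: prefix='11' -> emit 'p', reset
Bit 7: prefix='1' (no match yet)
Bit 8: prefix='11' -> emit 'p', reset
Bit 9: prefix='1' (no match yet)
Bit 10: prefix='10' -> emit 'n', reset
Bit 11: prefix='0' -> emit 'a', reset
Bit 12: prefix='0' -> emit 'a', reset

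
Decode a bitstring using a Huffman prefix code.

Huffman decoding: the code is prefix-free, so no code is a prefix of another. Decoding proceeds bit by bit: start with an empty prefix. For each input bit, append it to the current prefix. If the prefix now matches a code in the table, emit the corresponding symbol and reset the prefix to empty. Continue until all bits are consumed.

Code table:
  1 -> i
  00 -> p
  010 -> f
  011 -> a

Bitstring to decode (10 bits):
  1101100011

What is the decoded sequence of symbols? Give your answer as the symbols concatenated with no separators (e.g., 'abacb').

Answer: iiapa

Derivation:
Bit 0: prefix='1' -> emit 'i', reset
Bit 1: prefix='1' -> emit 'i', reset
Bit 2: prefix='0' (no match yet)
Bit 3: prefix='01' (no match yet)
Bit 4: prefix='011' -> emit 'a', reset
Bit 5: prefix='0' (no match yet)
Bit 6: prefix='00' -> emit 'p', reset
Bit 7: prefix='0' (no match yet)
Bit 8: prefix='01' (no match yet)
Bit 9: prefix='011' -> emit 'a', reset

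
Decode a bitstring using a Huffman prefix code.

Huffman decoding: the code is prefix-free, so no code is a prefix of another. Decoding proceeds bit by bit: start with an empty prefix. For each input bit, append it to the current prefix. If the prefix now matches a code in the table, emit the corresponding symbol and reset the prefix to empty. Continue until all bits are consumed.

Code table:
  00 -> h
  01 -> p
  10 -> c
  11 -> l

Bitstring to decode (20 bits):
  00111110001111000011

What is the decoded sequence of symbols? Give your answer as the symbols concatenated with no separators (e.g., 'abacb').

Answer: hllchllhhl

Derivation:
Bit 0: prefix='0' (no match yet)
Bit 1: prefix='00' -> emit 'h', reset
Bit 2: prefix='1' (no match yet)
Bit 3: prefix='11' -> emit 'l', reset
Bit 4: prefix='1' (no match yet)
Bit 5: prefix='11' -> emit 'l', reset
Bit 6: prefix='1' (no match yet)
Bit 7: prefix='10' -> emit 'c', reset
Bit 8: prefix='0' (no match yet)
Bit 9: prefix='00' -> emit 'h', reset
Bit 10: prefix='1' (no match yet)
Bit 11: prefix='11' -> emit 'l', reset
Bit 12: prefix='1' (no match yet)
Bit 13: prefix='11' -> emit 'l', reset
Bit 14: prefix='0' (no match yet)
Bit 15: prefix='00' -> emit 'h', reset
Bit 16: prefix='0' (no match yet)
Bit 17: prefix='00' -> emit 'h', reset
Bit 18: prefix='1' (no match yet)
Bit 19: prefix='11' -> emit 'l', reset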